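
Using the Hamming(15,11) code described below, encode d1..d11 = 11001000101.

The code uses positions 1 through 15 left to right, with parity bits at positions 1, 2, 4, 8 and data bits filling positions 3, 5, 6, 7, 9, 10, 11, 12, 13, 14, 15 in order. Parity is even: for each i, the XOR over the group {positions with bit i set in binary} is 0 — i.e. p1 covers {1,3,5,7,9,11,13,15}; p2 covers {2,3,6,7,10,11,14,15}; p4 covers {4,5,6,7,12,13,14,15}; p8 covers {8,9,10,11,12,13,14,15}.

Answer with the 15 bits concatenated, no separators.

Place data at non-parity positions: p1 p2 1 p4 1 0 0 p8 1 0 0 0 1 0 1
p1 (pos 1,3,5,7,9,11,13,15): XOR of data positions = 1⊕1⊕0⊕1⊕0⊕1⊕1 = 1
p2 (pos 2,3,6,7,10,11,14,15): XOR of data positions = 1⊕0⊕0⊕0⊕0⊕0⊕1 = 0
p4 (pos 4,5,6,7,12,13,14,15): XOR of data positions = 1⊕0⊕0⊕0⊕1⊕0⊕1 = 1
p8 (pos 8,9,10,11,12,13,14,15): XOR of data positions = 1⊕0⊕0⊕0⊕1⊕0⊕1 = 1
Codeword: 101110011000101

101110011000101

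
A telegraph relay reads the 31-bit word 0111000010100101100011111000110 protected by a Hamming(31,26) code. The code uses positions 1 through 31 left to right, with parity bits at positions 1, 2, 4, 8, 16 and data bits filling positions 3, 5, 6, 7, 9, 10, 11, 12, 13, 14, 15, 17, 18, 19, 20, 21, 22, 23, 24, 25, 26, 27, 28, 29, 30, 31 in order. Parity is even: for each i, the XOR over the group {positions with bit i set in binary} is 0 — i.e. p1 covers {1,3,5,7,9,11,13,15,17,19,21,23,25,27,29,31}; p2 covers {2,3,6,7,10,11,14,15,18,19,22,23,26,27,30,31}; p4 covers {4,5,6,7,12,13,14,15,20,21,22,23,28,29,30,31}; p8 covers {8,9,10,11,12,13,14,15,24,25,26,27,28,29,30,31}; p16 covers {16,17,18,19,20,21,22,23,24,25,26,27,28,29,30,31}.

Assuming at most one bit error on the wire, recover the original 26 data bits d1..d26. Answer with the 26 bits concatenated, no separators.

10001010010100011111000100

s1 (pos 1,3,5,7,9,11,13,15,17,19,21,23,25,27,29,31): 0⊕1⊕0⊕0⊕1⊕1⊕0⊕0⊕1⊕0⊕1⊕1⊕1⊕0⊕1⊕0 = 0
s2 (pos 2,3,6,7,10,11,14,15,18,19,22,23,26,27,30,31): 1⊕1⊕0⊕0⊕0⊕1⊕1⊕0⊕0⊕0⊕1⊕1⊕0⊕0⊕1⊕0 = 1
s4 (pos 4,5,6,7,12,13,14,15,20,21,22,23,28,29,30,31): 1⊕0⊕0⊕0⊕0⊕0⊕1⊕0⊕0⊕1⊕1⊕1⊕0⊕1⊕1⊕0 = 1
s8 (pos 8,9,10,11,12,13,14,15,24,25,26,27,28,29,30,31): 0⊕1⊕0⊕1⊕0⊕0⊕1⊕0⊕1⊕1⊕0⊕0⊕0⊕1⊕1⊕0 = 1
s16 (pos 16,17,18,19,20,21,22,23,24,25,26,27,28,29,30,31): 1⊕1⊕0⊕0⊕0⊕1⊕1⊕1⊕1⊕1⊕0⊕0⊕0⊕1⊕1⊕0 = 1
Syndrome s16…s1 = 11110 → error at position 30.
Flip position 30: 0111000010100101100011111000110 → 0111000010100101100011111000100
Read data bits from positions 3,5,6,7,9,10,11,12,13,14,15,17,18,19,20,21,22,23,24,25,26,27,28,29,30,31: 10001010010100011111000100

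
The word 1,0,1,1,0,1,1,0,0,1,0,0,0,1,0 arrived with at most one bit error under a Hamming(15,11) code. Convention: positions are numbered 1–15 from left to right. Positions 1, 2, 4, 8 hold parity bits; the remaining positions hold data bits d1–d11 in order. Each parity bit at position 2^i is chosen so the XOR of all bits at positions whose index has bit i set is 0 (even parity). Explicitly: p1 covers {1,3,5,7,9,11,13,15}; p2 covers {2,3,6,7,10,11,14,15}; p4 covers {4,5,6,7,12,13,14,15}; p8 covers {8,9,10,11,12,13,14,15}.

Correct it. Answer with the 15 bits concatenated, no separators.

s1 (pos 1,3,5,7,9,11,13,15): 1⊕1⊕0⊕1⊕0⊕0⊕0⊕0 = 1
s2 (pos 2,3,6,7,10,11,14,15): 0⊕1⊕1⊕1⊕1⊕0⊕1⊕0 = 1
s4 (pos 4,5,6,7,12,13,14,15): 1⊕0⊕1⊕1⊕0⊕0⊕1⊕0 = 0
s8 (pos 8,9,10,11,12,13,14,15): 0⊕0⊕1⊕0⊕0⊕0⊕1⊕0 = 0
Syndrome s8…s1 = 0011 → error at position 3.
Flip position 3: 101101100100010 → 100101100100010

100101100100010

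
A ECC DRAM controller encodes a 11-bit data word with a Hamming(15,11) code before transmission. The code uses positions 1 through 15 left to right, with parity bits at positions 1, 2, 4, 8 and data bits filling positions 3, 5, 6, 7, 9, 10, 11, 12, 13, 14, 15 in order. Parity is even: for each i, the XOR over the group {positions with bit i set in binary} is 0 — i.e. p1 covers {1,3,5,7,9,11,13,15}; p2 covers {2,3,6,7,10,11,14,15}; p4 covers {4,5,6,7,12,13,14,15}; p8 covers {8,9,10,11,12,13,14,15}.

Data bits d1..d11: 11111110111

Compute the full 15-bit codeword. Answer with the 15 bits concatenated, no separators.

Place data at non-parity positions: p1 p2 1 p4 1 1 1 p8 1 1 1 0 1 1 1
p1 (pos 1,3,5,7,9,11,13,15): XOR of data positions = 1⊕1⊕1⊕1⊕1⊕1⊕1 = 1
p2 (pos 2,3,6,7,10,11,14,15): XOR of data positions = 1⊕1⊕1⊕1⊕1⊕1⊕1 = 1
p4 (pos 4,5,6,7,12,13,14,15): XOR of data positions = 1⊕1⊕1⊕0⊕1⊕1⊕1 = 0
p8 (pos 8,9,10,11,12,13,14,15): XOR of data positions = 1⊕1⊕1⊕0⊕1⊕1⊕1 = 0
Codeword: 111011101110111

111011101110111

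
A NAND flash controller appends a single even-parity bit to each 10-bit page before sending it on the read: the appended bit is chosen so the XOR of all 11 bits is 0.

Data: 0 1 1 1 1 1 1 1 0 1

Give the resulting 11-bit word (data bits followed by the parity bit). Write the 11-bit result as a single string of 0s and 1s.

XOR of the 10 data bits: 0⊕1⊕1⊕1⊕1⊕1⊕1⊕1⊕0⊕1 = 0
Parity bit = 0 (so all 11 bits XOR to 0).

01111111010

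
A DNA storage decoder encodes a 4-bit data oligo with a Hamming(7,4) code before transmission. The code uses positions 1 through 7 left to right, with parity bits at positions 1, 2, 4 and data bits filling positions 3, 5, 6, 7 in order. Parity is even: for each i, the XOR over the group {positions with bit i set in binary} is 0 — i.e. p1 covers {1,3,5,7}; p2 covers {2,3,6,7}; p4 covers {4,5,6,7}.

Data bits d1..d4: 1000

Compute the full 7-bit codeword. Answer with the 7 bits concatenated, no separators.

1110000

Place data at non-parity positions: p1 p2 1 p4 0 0 0
p1 (pos 1,3,5,7): XOR of data positions = 1⊕0⊕0 = 1
p2 (pos 2,3,6,7): XOR of data positions = 1⊕0⊕0 = 1
p4 (pos 4,5,6,7): XOR of data positions = 0⊕0⊕0 = 0
Codeword: 1110000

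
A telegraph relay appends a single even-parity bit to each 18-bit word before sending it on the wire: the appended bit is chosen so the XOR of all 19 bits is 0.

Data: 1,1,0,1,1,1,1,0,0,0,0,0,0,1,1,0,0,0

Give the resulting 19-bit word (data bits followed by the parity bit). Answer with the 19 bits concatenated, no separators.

1101111000000110000

XOR of the 18 data bits: 1⊕1⊕0⊕1⊕1⊕1⊕1⊕0⊕0⊕0⊕0⊕0⊕0⊕1⊕1⊕0⊕0⊕0 = 0
Parity bit = 0 (so all 19 bits XOR to 0).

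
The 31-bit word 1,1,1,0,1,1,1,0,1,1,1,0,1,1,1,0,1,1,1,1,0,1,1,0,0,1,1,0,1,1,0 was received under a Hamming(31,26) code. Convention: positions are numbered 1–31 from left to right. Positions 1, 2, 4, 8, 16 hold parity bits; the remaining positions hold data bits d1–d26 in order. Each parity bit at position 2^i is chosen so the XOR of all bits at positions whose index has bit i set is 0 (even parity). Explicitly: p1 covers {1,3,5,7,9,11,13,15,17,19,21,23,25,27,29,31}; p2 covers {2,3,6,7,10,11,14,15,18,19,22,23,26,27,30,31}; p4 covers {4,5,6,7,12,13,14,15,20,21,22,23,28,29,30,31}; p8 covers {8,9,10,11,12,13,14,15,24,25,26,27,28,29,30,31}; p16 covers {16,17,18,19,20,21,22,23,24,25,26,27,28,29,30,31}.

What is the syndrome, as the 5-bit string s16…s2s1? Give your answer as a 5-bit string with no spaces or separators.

s1 (pos 1,3,5,7,9,11,13,15,17,19,21,23,25,27,29,31): 1⊕1⊕1⊕1⊕1⊕1⊕1⊕1⊕1⊕1⊕0⊕1⊕0⊕1⊕1⊕0 = 1
s2 (pos 2,3,6,7,10,11,14,15,18,19,22,23,26,27,30,31): 1⊕1⊕1⊕1⊕1⊕1⊕1⊕1⊕1⊕1⊕1⊕1⊕1⊕1⊕1⊕0 = 1
s4 (pos 4,5,6,7,12,13,14,15,20,21,22,23,28,29,30,31): 0⊕1⊕1⊕1⊕0⊕1⊕1⊕1⊕1⊕0⊕1⊕1⊕0⊕1⊕1⊕0 = 1
s8 (pos 8,9,10,11,12,13,14,15,24,25,26,27,28,29,30,31): 0⊕1⊕1⊕1⊕0⊕1⊕1⊕1⊕0⊕0⊕1⊕1⊕0⊕1⊕1⊕0 = 0
s16 (pos 16,17,18,19,20,21,22,23,24,25,26,27,28,29,30,31): 0⊕1⊕1⊕1⊕1⊕0⊕1⊕1⊕0⊕0⊕1⊕1⊕0⊕1⊕1⊕0 = 0
Syndrome s16…s1 = 00111 → error at position 7.

00111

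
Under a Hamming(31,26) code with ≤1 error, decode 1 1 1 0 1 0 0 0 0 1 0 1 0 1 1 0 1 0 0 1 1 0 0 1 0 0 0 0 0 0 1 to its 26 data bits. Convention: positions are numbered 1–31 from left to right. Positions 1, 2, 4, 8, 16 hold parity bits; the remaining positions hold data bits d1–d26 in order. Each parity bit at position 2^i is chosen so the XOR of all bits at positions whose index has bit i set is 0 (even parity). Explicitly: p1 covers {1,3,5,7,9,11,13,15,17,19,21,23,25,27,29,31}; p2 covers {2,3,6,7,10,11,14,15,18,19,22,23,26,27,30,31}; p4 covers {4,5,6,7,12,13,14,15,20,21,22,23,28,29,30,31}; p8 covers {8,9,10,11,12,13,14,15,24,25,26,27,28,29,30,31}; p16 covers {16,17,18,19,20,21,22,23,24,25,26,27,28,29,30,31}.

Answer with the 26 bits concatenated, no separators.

11000101011100100010000001

s1 (pos 1,3,5,7,9,11,13,15,17,19,21,23,25,27,29,31): 1⊕1⊕1⊕0⊕0⊕0⊕0⊕1⊕1⊕0⊕1⊕0⊕0⊕0⊕0⊕1 = 1
s2 (pos 2,3,6,7,10,11,14,15,18,19,22,23,26,27,30,31): 1⊕1⊕0⊕0⊕1⊕0⊕1⊕1⊕0⊕0⊕0⊕0⊕0⊕0⊕0⊕1 = 0
s4 (pos 4,5,6,7,12,13,14,15,20,21,22,23,28,29,30,31): 0⊕1⊕0⊕0⊕1⊕0⊕1⊕1⊕1⊕1⊕0⊕0⊕0⊕0⊕0⊕1 = 1
s8 (pos 8,9,10,11,12,13,14,15,24,25,26,27,28,29,30,31): 0⊕0⊕1⊕0⊕1⊕0⊕1⊕1⊕1⊕0⊕0⊕0⊕0⊕0⊕0⊕1 = 0
s16 (pos 16,17,18,19,20,21,22,23,24,25,26,27,28,29,30,31): 0⊕1⊕0⊕0⊕1⊕1⊕0⊕0⊕1⊕0⊕0⊕0⊕0⊕0⊕0⊕1 = 1
Syndrome s16…s1 = 10101 → error at position 21.
Flip position 21: 1110100001010110100110010000001 → 1110100001010110100100010000001
Read data bits from positions 3,5,6,7,9,10,11,12,13,14,15,17,18,19,20,21,22,23,24,25,26,27,28,29,30,31: 11000101011100100010000001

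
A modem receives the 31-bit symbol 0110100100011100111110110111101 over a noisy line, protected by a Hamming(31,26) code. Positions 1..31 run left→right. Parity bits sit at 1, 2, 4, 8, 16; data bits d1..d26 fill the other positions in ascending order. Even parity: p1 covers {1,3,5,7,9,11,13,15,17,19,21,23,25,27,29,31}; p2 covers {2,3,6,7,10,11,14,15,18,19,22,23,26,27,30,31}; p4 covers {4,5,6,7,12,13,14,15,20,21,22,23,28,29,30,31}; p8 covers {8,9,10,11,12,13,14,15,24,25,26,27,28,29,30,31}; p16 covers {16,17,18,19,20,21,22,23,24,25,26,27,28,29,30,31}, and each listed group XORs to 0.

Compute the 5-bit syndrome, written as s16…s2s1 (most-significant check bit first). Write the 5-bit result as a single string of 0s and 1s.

00010

s1 (pos 1,3,5,7,9,11,13,15,17,19,21,23,25,27,29,31): 0⊕1⊕1⊕0⊕0⊕0⊕1⊕0⊕1⊕1⊕1⊕1⊕0⊕1⊕1⊕1 = 0
s2 (pos 2,3,6,7,10,11,14,15,18,19,22,23,26,27,30,31): 1⊕1⊕0⊕0⊕0⊕0⊕1⊕0⊕1⊕1⊕0⊕1⊕1⊕1⊕0⊕1 = 1
s4 (pos 4,5,6,7,12,13,14,15,20,21,22,23,28,29,30,31): 0⊕1⊕0⊕0⊕1⊕1⊕1⊕0⊕1⊕1⊕0⊕1⊕1⊕1⊕0⊕1 = 0
s8 (pos 8,9,10,11,12,13,14,15,24,25,26,27,28,29,30,31): 1⊕0⊕0⊕0⊕1⊕1⊕1⊕0⊕1⊕0⊕1⊕1⊕1⊕1⊕0⊕1 = 0
s16 (pos 16,17,18,19,20,21,22,23,24,25,26,27,28,29,30,31): 0⊕1⊕1⊕1⊕1⊕1⊕0⊕1⊕1⊕0⊕1⊕1⊕1⊕1⊕0⊕1 = 0
Syndrome s16…s1 = 00010 → error at position 2.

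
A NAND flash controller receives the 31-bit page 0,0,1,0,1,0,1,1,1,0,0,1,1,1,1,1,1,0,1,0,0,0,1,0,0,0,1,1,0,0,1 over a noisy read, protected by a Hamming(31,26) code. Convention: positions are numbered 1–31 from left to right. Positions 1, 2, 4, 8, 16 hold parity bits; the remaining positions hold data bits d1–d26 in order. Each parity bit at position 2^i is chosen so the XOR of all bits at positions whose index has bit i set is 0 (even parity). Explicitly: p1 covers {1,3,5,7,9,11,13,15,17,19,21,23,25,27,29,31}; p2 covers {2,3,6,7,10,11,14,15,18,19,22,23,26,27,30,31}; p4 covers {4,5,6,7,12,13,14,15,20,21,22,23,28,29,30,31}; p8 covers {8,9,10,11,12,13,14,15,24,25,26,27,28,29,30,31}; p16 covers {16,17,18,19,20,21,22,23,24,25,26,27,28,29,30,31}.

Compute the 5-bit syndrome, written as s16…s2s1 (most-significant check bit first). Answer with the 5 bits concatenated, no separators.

11101

s1 (pos 1,3,5,7,9,11,13,15,17,19,21,23,25,27,29,31): 0⊕1⊕1⊕1⊕1⊕0⊕1⊕1⊕1⊕1⊕0⊕1⊕0⊕1⊕0⊕1 = 1
s2 (pos 2,3,6,7,10,11,14,15,18,19,22,23,26,27,30,31): 0⊕1⊕0⊕1⊕0⊕0⊕1⊕1⊕0⊕1⊕0⊕1⊕0⊕1⊕0⊕1 = 0
s4 (pos 4,5,6,7,12,13,14,15,20,21,22,23,28,29,30,31): 0⊕1⊕0⊕1⊕1⊕1⊕1⊕1⊕0⊕0⊕0⊕1⊕1⊕0⊕0⊕1 = 1
s8 (pos 8,9,10,11,12,13,14,15,24,25,26,27,28,29,30,31): 1⊕1⊕0⊕0⊕1⊕1⊕1⊕1⊕0⊕0⊕0⊕1⊕1⊕0⊕0⊕1 = 1
s16 (pos 16,17,18,19,20,21,22,23,24,25,26,27,28,29,30,31): 1⊕1⊕0⊕1⊕0⊕0⊕0⊕1⊕0⊕0⊕0⊕1⊕1⊕0⊕0⊕1 = 1
Syndrome s16…s1 = 11101 → error at position 29.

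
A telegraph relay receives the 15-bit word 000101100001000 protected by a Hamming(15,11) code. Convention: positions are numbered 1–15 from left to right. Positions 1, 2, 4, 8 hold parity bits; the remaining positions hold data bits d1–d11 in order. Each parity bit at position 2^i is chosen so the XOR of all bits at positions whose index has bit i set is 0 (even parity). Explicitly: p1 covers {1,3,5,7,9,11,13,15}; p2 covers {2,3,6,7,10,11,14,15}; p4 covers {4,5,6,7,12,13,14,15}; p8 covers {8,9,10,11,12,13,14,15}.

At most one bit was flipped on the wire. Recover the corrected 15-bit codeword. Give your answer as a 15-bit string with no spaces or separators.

000101101001000

s1 (pos 1,3,5,7,9,11,13,15): 0⊕0⊕0⊕1⊕0⊕0⊕0⊕0 = 1
s2 (pos 2,3,6,7,10,11,14,15): 0⊕0⊕1⊕1⊕0⊕0⊕0⊕0 = 0
s4 (pos 4,5,6,7,12,13,14,15): 1⊕0⊕1⊕1⊕1⊕0⊕0⊕0 = 0
s8 (pos 8,9,10,11,12,13,14,15): 0⊕0⊕0⊕0⊕1⊕0⊕0⊕0 = 1
Syndrome s8…s1 = 1001 → error at position 9.
Flip position 9: 000101100001000 → 000101101001000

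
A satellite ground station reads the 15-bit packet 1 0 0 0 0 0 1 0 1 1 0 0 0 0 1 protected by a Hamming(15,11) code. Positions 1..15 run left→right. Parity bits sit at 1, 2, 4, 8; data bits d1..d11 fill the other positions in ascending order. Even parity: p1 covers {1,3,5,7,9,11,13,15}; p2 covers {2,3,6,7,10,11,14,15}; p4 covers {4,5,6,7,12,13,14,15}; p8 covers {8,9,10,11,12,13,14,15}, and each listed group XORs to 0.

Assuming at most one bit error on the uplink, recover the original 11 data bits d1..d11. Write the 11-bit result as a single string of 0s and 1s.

s1 (pos 1,3,5,7,9,11,13,15): 1⊕0⊕0⊕1⊕1⊕0⊕0⊕1 = 0
s2 (pos 2,3,6,7,10,11,14,15): 0⊕0⊕0⊕1⊕1⊕0⊕0⊕1 = 1
s4 (pos 4,5,6,7,12,13,14,15): 0⊕0⊕0⊕1⊕0⊕0⊕0⊕1 = 0
s8 (pos 8,9,10,11,12,13,14,15): 0⊕1⊕1⊕0⊕0⊕0⊕0⊕1 = 1
Syndrome s8…s1 = 1010 → error at position 10.
Flip position 10: 100000101100001 → 100000101000001
Read data bits from positions 3,5,6,7,9,10,11,12,13,14,15: 00011000001

00011000001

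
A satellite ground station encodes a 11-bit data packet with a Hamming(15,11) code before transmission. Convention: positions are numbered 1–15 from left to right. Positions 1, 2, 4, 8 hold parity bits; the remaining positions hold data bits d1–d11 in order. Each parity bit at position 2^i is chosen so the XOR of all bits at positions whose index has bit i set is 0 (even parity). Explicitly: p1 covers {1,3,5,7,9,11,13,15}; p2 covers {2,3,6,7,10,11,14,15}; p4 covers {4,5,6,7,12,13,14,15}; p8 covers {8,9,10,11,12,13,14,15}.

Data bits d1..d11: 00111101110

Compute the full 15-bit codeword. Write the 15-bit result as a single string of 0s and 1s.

100101111101110

Place data at non-parity positions: p1 p2 0 p4 0 1 1 p8 1 1 0 1 1 1 0
p1 (pos 1,3,5,7,9,11,13,15): XOR of data positions = 0⊕0⊕1⊕1⊕0⊕1⊕0 = 1
p2 (pos 2,3,6,7,10,11,14,15): XOR of data positions = 0⊕1⊕1⊕1⊕0⊕1⊕0 = 0
p4 (pos 4,5,6,7,12,13,14,15): XOR of data positions = 0⊕1⊕1⊕1⊕1⊕1⊕0 = 1
p8 (pos 8,9,10,11,12,13,14,15): XOR of data positions = 1⊕1⊕0⊕1⊕1⊕1⊕0 = 1
Codeword: 100101111101110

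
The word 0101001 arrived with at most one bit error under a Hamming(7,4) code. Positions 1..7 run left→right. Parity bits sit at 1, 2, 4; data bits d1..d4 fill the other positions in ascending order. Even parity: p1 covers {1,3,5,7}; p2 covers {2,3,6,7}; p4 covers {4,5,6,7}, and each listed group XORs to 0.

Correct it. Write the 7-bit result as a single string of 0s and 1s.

1101001

s1 (pos 1,3,5,7): 0⊕0⊕0⊕1 = 1
s2 (pos 2,3,6,7): 1⊕0⊕0⊕1 = 0
s4 (pos 4,5,6,7): 1⊕0⊕0⊕1 = 0
Syndrome s4…s1 = 001 → error at position 1.
Flip position 1: 0101001 → 1101001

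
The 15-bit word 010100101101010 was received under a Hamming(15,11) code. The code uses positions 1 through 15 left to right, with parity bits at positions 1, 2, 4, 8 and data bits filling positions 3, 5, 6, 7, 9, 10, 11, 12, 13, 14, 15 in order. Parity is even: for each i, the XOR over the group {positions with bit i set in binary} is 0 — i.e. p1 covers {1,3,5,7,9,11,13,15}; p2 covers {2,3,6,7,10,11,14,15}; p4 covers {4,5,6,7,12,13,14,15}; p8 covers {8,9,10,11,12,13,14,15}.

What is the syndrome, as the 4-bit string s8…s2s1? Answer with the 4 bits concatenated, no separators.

0000

s1 (pos 1,3,5,7,9,11,13,15): 0⊕0⊕0⊕1⊕1⊕0⊕0⊕0 = 0
s2 (pos 2,3,6,7,10,11,14,15): 1⊕0⊕0⊕1⊕1⊕0⊕1⊕0 = 0
s4 (pos 4,5,6,7,12,13,14,15): 1⊕0⊕0⊕1⊕1⊕0⊕1⊕0 = 0
s8 (pos 8,9,10,11,12,13,14,15): 0⊕1⊕1⊕0⊕1⊕0⊕1⊕0 = 0
Syndrome s8…s1 = 0000 → no error.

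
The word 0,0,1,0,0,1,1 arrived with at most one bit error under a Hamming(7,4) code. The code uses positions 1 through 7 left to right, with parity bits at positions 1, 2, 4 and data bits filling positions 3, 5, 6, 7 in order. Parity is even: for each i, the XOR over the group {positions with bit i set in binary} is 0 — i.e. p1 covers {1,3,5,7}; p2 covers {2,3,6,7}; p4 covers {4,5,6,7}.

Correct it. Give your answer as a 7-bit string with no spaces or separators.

0110011

s1 (pos 1,3,5,7): 0⊕1⊕0⊕1 = 0
s2 (pos 2,3,6,7): 0⊕1⊕1⊕1 = 1
s4 (pos 4,5,6,7): 0⊕0⊕1⊕1 = 0
Syndrome s4…s1 = 010 → error at position 2.
Flip position 2: 0010011 → 0110011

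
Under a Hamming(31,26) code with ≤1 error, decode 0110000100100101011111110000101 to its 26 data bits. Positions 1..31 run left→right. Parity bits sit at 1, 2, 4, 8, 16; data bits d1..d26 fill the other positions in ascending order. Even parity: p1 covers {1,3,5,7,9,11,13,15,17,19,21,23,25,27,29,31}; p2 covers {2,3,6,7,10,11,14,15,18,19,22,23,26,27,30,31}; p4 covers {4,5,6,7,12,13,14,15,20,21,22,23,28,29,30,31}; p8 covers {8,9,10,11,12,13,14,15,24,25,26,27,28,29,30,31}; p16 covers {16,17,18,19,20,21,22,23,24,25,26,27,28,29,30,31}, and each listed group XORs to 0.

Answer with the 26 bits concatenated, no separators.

s1 (pos 1,3,5,7,9,11,13,15,17,19,21,23,25,27,29,31): 0⊕1⊕0⊕0⊕0⊕1⊕0⊕0⊕0⊕1⊕1⊕1⊕0⊕0⊕1⊕1 = 1
s2 (pos 2,3,6,7,10,11,14,15,18,19,22,23,26,27,30,31): 1⊕1⊕0⊕0⊕0⊕1⊕1⊕0⊕1⊕1⊕1⊕1⊕0⊕0⊕0⊕1 = 1
s4 (pos 4,5,6,7,12,13,14,15,20,21,22,23,28,29,30,31): 0⊕0⊕0⊕0⊕0⊕0⊕1⊕0⊕1⊕1⊕1⊕1⊕0⊕1⊕0⊕1 = 1
s8 (pos 8,9,10,11,12,13,14,15,24,25,26,27,28,29,30,31): 1⊕0⊕0⊕1⊕0⊕0⊕1⊕0⊕1⊕0⊕0⊕0⊕0⊕1⊕0⊕1 = 0
s16 (pos 16,17,18,19,20,21,22,23,24,25,26,27,28,29,30,31): 1⊕0⊕1⊕1⊕1⊕1⊕1⊕1⊕1⊕0⊕0⊕0⊕0⊕1⊕0⊕1 = 0
Syndrome s16…s1 = 00111 → error at position 7.
Flip position 7: 0110000100100101011111110000101 → 0110001100100101011111110000101
Read data bits from positions 3,5,6,7,9,10,11,12,13,14,15,17,18,19,20,21,22,23,24,25,26,27,28,29,30,31: 10010010010011111110000101

10010010010011111110000101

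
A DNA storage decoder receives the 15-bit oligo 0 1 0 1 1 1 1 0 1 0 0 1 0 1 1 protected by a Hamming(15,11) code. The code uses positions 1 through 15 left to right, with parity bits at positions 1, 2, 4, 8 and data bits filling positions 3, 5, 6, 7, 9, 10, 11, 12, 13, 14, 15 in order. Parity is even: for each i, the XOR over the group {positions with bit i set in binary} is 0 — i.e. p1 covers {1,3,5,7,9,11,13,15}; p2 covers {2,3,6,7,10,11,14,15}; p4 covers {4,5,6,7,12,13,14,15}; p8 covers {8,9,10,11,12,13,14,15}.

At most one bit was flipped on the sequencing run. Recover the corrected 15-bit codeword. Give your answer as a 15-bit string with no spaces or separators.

s1 (pos 1,3,5,7,9,11,13,15): 0⊕0⊕1⊕1⊕1⊕0⊕0⊕1 = 0
s2 (pos 2,3,6,7,10,11,14,15): 1⊕0⊕1⊕1⊕0⊕0⊕1⊕1 = 1
s4 (pos 4,5,6,7,12,13,14,15): 1⊕1⊕1⊕1⊕1⊕0⊕1⊕1 = 1
s8 (pos 8,9,10,11,12,13,14,15): 0⊕1⊕0⊕0⊕1⊕0⊕1⊕1 = 0
Syndrome s8…s1 = 0110 → error at position 6.
Flip position 6: 010111101001011 → 010110101001011

010110101001011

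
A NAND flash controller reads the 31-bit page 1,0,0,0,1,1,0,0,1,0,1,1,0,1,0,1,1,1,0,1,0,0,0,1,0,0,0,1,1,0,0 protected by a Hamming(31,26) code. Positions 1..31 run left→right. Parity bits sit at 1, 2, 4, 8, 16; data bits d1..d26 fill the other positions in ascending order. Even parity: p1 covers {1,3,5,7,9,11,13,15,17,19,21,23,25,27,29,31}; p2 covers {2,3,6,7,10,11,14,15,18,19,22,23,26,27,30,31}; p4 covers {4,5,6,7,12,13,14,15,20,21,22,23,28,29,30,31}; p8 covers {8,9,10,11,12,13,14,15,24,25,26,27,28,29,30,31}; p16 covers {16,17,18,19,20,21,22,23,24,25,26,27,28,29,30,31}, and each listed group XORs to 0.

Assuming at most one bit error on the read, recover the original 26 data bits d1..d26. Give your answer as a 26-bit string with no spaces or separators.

s1 (pos 1,3,5,7,9,11,13,15,17,19,21,23,25,27,29,31): 1⊕0⊕1⊕0⊕1⊕1⊕0⊕0⊕1⊕0⊕0⊕0⊕0⊕0⊕1⊕0 = 0
s2 (pos 2,3,6,7,10,11,14,15,18,19,22,23,26,27,30,31): 0⊕0⊕1⊕0⊕0⊕1⊕1⊕0⊕1⊕0⊕0⊕0⊕0⊕0⊕0⊕0 = 0
s4 (pos 4,5,6,7,12,13,14,15,20,21,22,23,28,29,30,31): 0⊕1⊕1⊕0⊕1⊕0⊕1⊕0⊕1⊕0⊕0⊕0⊕1⊕1⊕0⊕0 = 1
s8 (pos 8,9,10,11,12,13,14,15,24,25,26,27,28,29,30,31): 0⊕1⊕0⊕1⊕1⊕0⊕1⊕0⊕1⊕0⊕0⊕0⊕1⊕1⊕0⊕0 = 1
s16 (pos 16,17,18,19,20,21,22,23,24,25,26,27,28,29,30,31): 1⊕1⊕1⊕0⊕1⊕0⊕0⊕0⊕1⊕0⊕0⊕0⊕1⊕1⊕0⊕0 = 1
Syndrome s16…s1 = 11100 → error at position 28.
Flip position 28: 1000110010110101110100010001100 → 1000110010110101110100010000100
Read data bits from positions 3,5,6,7,9,10,11,12,13,14,15,17,18,19,20,21,22,23,24,25,26,27,28,29,30,31: 01101011010110100010000100

01101011010110100010000100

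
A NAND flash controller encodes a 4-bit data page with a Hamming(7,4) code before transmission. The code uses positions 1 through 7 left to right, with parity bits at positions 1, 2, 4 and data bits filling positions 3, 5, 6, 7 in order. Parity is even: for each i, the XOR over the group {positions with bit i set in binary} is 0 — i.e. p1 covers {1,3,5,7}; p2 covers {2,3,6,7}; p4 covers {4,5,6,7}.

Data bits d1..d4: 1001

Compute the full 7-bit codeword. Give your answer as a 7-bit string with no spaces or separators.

0011001

Place data at non-parity positions: p1 p2 1 p4 0 0 1
p1 (pos 1,3,5,7): XOR of data positions = 1⊕0⊕1 = 0
p2 (pos 2,3,6,7): XOR of data positions = 1⊕0⊕1 = 0
p4 (pos 4,5,6,7): XOR of data positions = 0⊕0⊕1 = 1
Codeword: 0011001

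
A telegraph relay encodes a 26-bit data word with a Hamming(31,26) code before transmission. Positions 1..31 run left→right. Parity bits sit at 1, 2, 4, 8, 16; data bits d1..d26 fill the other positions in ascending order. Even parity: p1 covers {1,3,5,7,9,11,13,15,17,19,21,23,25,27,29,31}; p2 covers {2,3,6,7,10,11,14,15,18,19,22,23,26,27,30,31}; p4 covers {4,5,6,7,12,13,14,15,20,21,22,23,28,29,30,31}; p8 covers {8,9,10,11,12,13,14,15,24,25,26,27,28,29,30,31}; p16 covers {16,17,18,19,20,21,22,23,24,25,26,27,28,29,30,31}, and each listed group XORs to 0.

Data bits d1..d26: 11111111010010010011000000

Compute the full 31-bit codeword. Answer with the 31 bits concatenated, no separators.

Place data at non-parity positions: p1 p2 1 p4 1 1 1 p8 1 1 1 1 0 1 0 p16 0 1 0 0 1 0 0 1 1 0 0 0 0 0 0
p1 (pos 1,3,5,7,9,11,13,15,17,19,21,23,25,27,29,31): XOR of data positions = 1⊕1⊕1⊕1⊕1⊕0⊕0⊕0⊕0⊕1⊕0⊕1⊕0⊕0⊕0 = 1
p2 (pos 2,3,6,7,10,11,14,15,18,19,22,23,26,27,30,31): XOR of data positions = 1⊕1⊕1⊕1⊕1⊕1⊕0⊕1⊕0⊕0⊕0⊕0⊕0⊕0⊕0 = 1
p4 (pos 4,5,6,7,12,13,14,15,20,21,22,23,28,29,30,31): XOR of data positions = 1⊕1⊕1⊕1⊕0⊕1⊕0⊕0⊕1⊕0⊕0⊕0⊕0⊕0⊕0 = 0
p8 (pos 8,9,10,11,12,13,14,15,24,25,26,27,28,29,30,31): XOR of data positions = 1⊕1⊕1⊕1⊕0⊕1⊕0⊕1⊕1⊕0⊕0⊕0⊕0⊕0⊕0 = 1
p16 (pos 16,17,18,19,20,21,22,23,24,25,26,27,28,29,30,31): XOR of data positions = 0⊕1⊕0⊕0⊕1⊕0⊕0⊕1⊕1⊕0⊕0⊕0⊕0⊕0⊕0 = 0
Codeword: 1110111111110100010010011000000

1110111111110100010010011000000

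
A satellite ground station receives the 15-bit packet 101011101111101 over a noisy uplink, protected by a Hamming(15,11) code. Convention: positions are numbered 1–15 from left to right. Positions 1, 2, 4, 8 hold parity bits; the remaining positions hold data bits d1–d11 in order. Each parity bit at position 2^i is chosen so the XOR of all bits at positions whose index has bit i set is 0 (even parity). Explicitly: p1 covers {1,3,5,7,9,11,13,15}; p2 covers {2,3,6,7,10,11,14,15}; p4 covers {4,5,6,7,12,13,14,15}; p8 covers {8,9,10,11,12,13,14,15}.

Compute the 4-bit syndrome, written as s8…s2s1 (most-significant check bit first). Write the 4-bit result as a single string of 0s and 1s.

s1 (pos 1,3,5,7,9,11,13,15): 1⊕1⊕1⊕1⊕1⊕1⊕1⊕1 = 0
s2 (pos 2,3,6,7,10,11,14,15): 0⊕1⊕1⊕1⊕1⊕1⊕0⊕1 = 0
s4 (pos 4,5,6,7,12,13,14,15): 0⊕1⊕1⊕1⊕1⊕1⊕0⊕1 = 0
s8 (pos 8,9,10,11,12,13,14,15): 0⊕1⊕1⊕1⊕1⊕1⊕0⊕1 = 0
Syndrome s8…s1 = 0000 → no error.

0000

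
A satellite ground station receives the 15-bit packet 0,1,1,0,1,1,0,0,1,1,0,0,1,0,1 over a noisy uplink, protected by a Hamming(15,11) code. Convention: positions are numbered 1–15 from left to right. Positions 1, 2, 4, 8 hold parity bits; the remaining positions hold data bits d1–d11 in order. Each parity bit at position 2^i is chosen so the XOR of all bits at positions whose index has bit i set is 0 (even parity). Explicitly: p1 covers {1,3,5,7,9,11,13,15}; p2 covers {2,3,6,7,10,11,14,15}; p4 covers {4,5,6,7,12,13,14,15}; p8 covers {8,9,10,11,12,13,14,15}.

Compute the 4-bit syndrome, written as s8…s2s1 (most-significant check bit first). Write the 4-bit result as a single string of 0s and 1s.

s1 (pos 1,3,5,7,9,11,13,15): 0⊕1⊕1⊕0⊕1⊕0⊕1⊕1 = 1
s2 (pos 2,3,6,7,10,11,14,15): 1⊕1⊕1⊕0⊕1⊕0⊕0⊕1 = 1
s4 (pos 4,5,6,7,12,13,14,15): 0⊕1⊕1⊕0⊕0⊕1⊕0⊕1 = 0
s8 (pos 8,9,10,11,12,13,14,15): 0⊕1⊕1⊕0⊕0⊕1⊕0⊕1 = 0
Syndrome s8…s1 = 0011 → error at position 3.

0011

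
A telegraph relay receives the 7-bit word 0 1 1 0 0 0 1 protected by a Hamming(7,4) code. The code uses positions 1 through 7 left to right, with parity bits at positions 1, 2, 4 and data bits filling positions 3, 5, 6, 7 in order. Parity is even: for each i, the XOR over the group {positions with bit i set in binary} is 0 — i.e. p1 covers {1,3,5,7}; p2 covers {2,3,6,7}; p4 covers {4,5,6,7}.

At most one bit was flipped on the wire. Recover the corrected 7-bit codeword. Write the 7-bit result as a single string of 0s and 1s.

0110011

s1 (pos 1,3,5,7): 0⊕1⊕0⊕1 = 0
s2 (pos 2,3,6,7): 1⊕1⊕0⊕1 = 1
s4 (pos 4,5,6,7): 0⊕0⊕0⊕1 = 1
Syndrome s4…s1 = 110 → error at position 6.
Flip position 6: 0110001 → 0110011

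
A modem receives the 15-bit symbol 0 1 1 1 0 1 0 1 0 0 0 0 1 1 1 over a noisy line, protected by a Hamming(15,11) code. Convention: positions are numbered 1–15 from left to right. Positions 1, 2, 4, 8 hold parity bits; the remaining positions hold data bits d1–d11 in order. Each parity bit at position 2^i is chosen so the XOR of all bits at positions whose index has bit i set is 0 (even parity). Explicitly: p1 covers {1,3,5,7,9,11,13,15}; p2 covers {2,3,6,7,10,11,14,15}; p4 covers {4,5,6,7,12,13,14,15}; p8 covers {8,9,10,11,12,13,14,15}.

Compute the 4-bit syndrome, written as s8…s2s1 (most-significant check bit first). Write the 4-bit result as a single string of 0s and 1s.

0111

s1 (pos 1,3,5,7,9,11,13,15): 0⊕1⊕0⊕0⊕0⊕0⊕1⊕1 = 1
s2 (pos 2,3,6,7,10,11,14,15): 1⊕1⊕1⊕0⊕0⊕0⊕1⊕1 = 1
s4 (pos 4,5,6,7,12,13,14,15): 1⊕0⊕1⊕0⊕0⊕1⊕1⊕1 = 1
s8 (pos 8,9,10,11,12,13,14,15): 1⊕0⊕0⊕0⊕0⊕1⊕1⊕1 = 0
Syndrome s8…s1 = 0111 → error at position 7.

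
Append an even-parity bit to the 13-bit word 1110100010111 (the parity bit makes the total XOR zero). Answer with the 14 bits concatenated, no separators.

XOR of the 13 data bits: 1⊕1⊕1⊕0⊕1⊕0⊕0⊕0⊕1⊕0⊕1⊕1⊕1 = 0
Parity bit = 0 (so all 14 bits XOR to 0).

11101000101110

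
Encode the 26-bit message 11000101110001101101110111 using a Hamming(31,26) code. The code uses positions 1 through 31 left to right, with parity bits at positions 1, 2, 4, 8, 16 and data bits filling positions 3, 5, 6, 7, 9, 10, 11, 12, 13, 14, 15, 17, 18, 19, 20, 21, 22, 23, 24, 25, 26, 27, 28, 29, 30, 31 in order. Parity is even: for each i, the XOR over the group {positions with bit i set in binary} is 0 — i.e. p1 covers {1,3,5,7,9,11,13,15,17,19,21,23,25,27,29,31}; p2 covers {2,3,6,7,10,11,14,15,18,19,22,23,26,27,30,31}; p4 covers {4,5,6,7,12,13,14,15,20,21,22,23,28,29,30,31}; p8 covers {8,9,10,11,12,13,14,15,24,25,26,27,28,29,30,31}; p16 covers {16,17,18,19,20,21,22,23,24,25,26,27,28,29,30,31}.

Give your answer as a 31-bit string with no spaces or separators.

Place data at non-parity positions: p1 p2 1 p4 1 0 0 p8 0 1 0 1 1 1 0 p16 0 0 1 1 0 1 1 0 1 1 1 0 1 1 1
p1 (pos 1,3,5,7,9,11,13,15,17,19,21,23,25,27,29,31): XOR of data positions = 1⊕1⊕0⊕0⊕0⊕1⊕0⊕0⊕1⊕0⊕1⊕1⊕1⊕1⊕1 = 1
p2 (pos 2,3,6,7,10,11,14,15,18,19,22,23,26,27,30,31): XOR of data positions = 1⊕0⊕0⊕1⊕0⊕1⊕0⊕0⊕1⊕1⊕1⊕1⊕1⊕1⊕1 = 0
p4 (pos 4,5,6,7,12,13,14,15,20,21,22,23,28,29,30,31): XOR of data positions = 1⊕0⊕0⊕1⊕1⊕1⊕0⊕1⊕0⊕1⊕1⊕0⊕1⊕1⊕1 = 0
p8 (pos 8,9,10,11,12,13,14,15,24,25,26,27,28,29,30,31): XOR of data positions = 0⊕1⊕0⊕1⊕1⊕1⊕0⊕0⊕1⊕1⊕1⊕0⊕1⊕1⊕1 = 0
p16 (pos 16,17,18,19,20,21,22,23,24,25,26,27,28,29,30,31): XOR of data positions = 0⊕0⊕1⊕1⊕0⊕1⊕1⊕0⊕1⊕1⊕1⊕0⊕1⊕1⊕1 = 0
Codeword: 1010100001011100001101101110111

1010100001011100001101101110111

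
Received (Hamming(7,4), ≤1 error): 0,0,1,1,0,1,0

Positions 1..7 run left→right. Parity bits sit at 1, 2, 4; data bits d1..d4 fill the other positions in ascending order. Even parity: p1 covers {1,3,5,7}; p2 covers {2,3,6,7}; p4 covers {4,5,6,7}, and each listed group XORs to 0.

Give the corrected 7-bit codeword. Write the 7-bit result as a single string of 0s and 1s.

1011010

s1 (pos 1,3,5,7): 0⊕1⊕0⊕0 = 1
s2 (pos 2,3,6,7): 0⊕1⊕1⊕0 = 0
s4 (pos 4,5,6,7): 1⊕0⊕1⊕0 = 0
Syndrome s4…s1 = 001 → error at position 1.
Flip position 1: 0011010 → 1011010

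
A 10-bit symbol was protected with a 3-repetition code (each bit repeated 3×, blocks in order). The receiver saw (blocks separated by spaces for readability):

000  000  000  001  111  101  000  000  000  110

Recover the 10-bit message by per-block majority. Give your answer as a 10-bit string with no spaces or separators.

Block 1 (000): 0 ones → 0
Block 2 (000): 0 ones → 0
Block 3 (000): 0 ones → 0
Block 4 (001): 1 one → 0
Block 5 (111): 3 ones → 1
Block 6 (101): 2 ones → 1
Block 7 (000): 0 ones → 0
Block 8 (000): 0 ones → 0
Block 9 (000): 0 ones → 0
Block 10 (110): 2 ones → 1

0000110001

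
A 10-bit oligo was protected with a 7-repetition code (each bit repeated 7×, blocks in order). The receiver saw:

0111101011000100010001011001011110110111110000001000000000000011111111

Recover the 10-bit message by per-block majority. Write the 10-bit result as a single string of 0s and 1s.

1001110001

Block 1 (0111101): 5 ones → 1
Block 2 (0110001): 3 ones → 0
Block 3 (0001000): 1 one → 0
Block 4 (1011001): 4 ones → 1
Block 5 (0111101): 5 ones → 1
Block 6 (1011111): 6 ones → 1
Block 7 (0000001): 1 one → 0
Block 8 (0000000): 0 ones → 0
Block 9 (0000001): 1 one → 0
Block 10 (1111111): 7 ones → 1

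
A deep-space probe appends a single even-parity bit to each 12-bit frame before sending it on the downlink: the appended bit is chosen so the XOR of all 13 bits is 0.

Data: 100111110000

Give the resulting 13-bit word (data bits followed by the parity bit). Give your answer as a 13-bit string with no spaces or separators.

XOR of the 12 data bits: 1⊕0⊕0⊕1⊕1⊕1⊕1⊕1⊕0⊕0⊕0⊕0 = 0
Parity bit = 0 (so all 13 bits XOR to 0).

1001111100000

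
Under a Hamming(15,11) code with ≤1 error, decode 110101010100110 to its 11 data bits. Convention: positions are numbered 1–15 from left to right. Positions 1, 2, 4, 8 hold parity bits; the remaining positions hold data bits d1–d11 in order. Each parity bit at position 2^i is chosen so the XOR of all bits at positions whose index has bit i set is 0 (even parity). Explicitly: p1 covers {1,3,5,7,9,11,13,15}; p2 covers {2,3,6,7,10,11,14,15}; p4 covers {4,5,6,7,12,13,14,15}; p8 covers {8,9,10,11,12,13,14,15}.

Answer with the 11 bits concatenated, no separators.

00100100110

s1 (pos 1,3,5,7,9,11,13,15): 1⊕0⊕0⊕0⊕0⊕0⊕1⊕0 = 0
s2 (pos 2,3,6,7,10,11,14,15): 1⊕0⊕1⊕0⊕1⊕0⊕1⊕0 = 0
s4 (pos 4,5,6,7,12,13,14,15): 1⊕0⊕1⊕0⊕0⊕1⊕1⊕0 = 0
s8 (pos 8,9,10,11,12,13,14,15): 1⊕0⊕1⊕0⊕0⊕1⊕1⊕0 = 0
Syndrome s8…s1 = 0000 → no error.
Read data bits from positions 3,5,6,7,9,10,11,12,13,14,15: 00100100110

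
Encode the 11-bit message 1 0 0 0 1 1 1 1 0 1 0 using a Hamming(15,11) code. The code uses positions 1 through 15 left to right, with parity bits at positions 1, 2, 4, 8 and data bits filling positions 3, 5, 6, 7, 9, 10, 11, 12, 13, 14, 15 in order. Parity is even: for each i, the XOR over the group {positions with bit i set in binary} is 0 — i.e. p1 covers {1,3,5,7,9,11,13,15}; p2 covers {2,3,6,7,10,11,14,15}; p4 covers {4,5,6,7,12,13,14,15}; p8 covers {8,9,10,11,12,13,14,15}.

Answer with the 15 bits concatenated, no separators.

101000011111010

Place data at non-parity positions: p1 p2 1 p4 0 0 0 p8 1 1 1 1 0 1 0
p1 (pos 1,3,5,7,9,11,13,15): XOR of data positions = 1⊕0⊕0⊕1⊕1⊕0⊕0 = 1
p2 (pos 2,3,6,7,10,11,14,15): XOR of data positions = 1⊕0⊕0⊕1⊕1⊕1⊕0 = 0
p4 (pos 4,5,6,7,12,13,14,15): XOR of data positions = 0⊕0⊕0⊕1⊕0⊕1⊕0 = 0
p8 (pos 8,9,10,11,12,13,14,15): XOR of data positions = 1⊕1⊕1⊕1⊕0⊕1⊕0 = 1
Codeword: 101000011111010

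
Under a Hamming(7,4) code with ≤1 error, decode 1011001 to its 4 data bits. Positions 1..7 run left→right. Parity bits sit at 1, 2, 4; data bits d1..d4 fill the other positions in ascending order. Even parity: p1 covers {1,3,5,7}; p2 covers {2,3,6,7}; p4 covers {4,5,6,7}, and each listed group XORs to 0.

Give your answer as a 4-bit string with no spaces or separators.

1001

s1 (pos 1,3,5,7): 1⊕1⊕0⊕1 = 1
s2 (pos 2,3,6,7): 0⊕1⊕0⊕1 = 0
s4 (pos 4,5,6,7): 1⊕0⊕0⊕1 = 0
Syndrome s4…s1 = 001 → error at position 1.
Flip position 1: 1011001 → 0011001
Read data bits from positions 3,5,6,7: 1001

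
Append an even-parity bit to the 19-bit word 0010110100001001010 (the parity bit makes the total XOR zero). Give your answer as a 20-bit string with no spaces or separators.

XOR of the 19 data bits: 0⊕0⊕1⊕0⊕1⊕1⊕0⊕1⊕0⊕0⊕0⊕0⊕1⊕0⊕0⊕1⊕0⊕1⊕0 = 1
Parity bit = 1 (so all 20 bits XOR to 0).

00101101000010010101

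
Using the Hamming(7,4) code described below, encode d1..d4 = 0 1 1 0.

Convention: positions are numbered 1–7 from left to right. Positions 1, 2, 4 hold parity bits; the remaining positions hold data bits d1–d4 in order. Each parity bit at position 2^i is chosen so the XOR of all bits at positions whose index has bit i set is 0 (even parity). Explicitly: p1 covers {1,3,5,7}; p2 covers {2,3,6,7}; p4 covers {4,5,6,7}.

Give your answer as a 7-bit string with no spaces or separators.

Place data at non-parity positions: p1 p2 0 p4 1 1 0
p1 (pos 1,3,5,7): XOR of data positions = 0⊕1⊕0 = 1
p2 (pos 2,3,6,7): XOR of data positions = 0⊕1⊕0 = 1
p4 (pos 4,5,6,7): XOR of data positions = 1⊕1⊕0 = 0
Codeword: 1100110

1100110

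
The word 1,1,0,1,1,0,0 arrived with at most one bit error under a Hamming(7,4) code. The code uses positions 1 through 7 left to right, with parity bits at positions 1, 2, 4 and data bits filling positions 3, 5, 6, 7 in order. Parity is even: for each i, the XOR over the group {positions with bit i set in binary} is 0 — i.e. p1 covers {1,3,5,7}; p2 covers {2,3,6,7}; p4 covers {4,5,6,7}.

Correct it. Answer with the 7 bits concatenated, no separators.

1001100

s1 (pos 1,3,5,7): 1⊕0⊕1⊕0 = 0
s2 (pos 2,3,6,7): 1⊕0⊕0⊕0 = 1
s4 (pos 4,5,6,7): 1⊕1⊕0⊕0 = 0
Syndrome s4…s1 = 010 → error at position 2.
Flip position 2: 1101100 → 1001100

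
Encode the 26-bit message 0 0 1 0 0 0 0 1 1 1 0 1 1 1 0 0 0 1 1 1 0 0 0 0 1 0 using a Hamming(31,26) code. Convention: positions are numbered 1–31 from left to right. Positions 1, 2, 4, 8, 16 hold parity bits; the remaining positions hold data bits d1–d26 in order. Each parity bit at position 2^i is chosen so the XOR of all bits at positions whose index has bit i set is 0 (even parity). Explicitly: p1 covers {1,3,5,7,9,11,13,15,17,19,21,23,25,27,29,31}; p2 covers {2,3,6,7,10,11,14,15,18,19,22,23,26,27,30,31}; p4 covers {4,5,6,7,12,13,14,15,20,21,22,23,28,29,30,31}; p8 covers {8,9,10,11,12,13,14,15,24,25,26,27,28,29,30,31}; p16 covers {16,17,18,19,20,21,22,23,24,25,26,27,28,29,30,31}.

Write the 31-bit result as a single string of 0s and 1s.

Place data at non-parity positions: p1 p2 0 p4 0 1 0 p8 0 0 0 1 1 1 0 p16 1 1 1 0 0 0 1 1 1 0 0 0 0 1 0
p1 (pos 1,3,5,7,9,11,13,15,17,19,21,23,25,27,29,31): XOR of data positions = 0⊕0⊕0⊕0⊕0⊕1⊕0⊕1⊕1⊕0⊕1⊕1⊕0⊕0⊕0 = 1
p2 (pos 2,3,6,7,10,11,14,15,18,19,22,23,26,27,30,31): XOR of data positions = 0⊕1⊕0⊕0⊕0⊕1⊕0⊕1⊕1⊕0⊕1⊕0⊕0⊕1⊕0 = 0
p4 (pos 4,5,6,7,12,13,14,15,20,21,22,23,28,29,30,31): XOR of data positions = 0⊕1⊕0⊕1⊕1⊕1⊕0⊕0⊕0⊕0⊕1⊕0⊕0⊕1⊕0 = 0
p8 (pos 8,9,10,11,12,13,14,15,24,25,26,27,28,29,30,31): XOR of data positions = 0⊕0⊕0⊕1⊕1⊕1⊕0⊕1⊕1⊕0⊕0⊕0⊕0⊕1⊕0 = 0
p16 (pos 16,17,18,19,20,21,22,23,24,25,26,27,28,29,30,31): XOR of data positions = 1⊕1⊕1⊕0⊕0⊕0⊕1⊕1⊕1⊕0⊕0⊕0⊕0⊕1⊕0 = 1
Codeword: 1000010000011101111000111000010

1000010000011101111000111000010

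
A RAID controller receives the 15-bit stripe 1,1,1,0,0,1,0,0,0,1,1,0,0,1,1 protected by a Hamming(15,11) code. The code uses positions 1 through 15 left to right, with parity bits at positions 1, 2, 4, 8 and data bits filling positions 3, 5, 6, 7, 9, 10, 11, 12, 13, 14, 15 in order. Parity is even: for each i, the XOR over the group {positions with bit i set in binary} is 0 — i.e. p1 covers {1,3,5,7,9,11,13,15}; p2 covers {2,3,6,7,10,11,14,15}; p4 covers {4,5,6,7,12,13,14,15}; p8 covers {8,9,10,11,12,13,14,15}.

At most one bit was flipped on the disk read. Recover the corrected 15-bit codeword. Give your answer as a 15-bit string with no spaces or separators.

s1 (pos 1,3,5,7,9,11,13,15): 1⊕1⊕0⊕0⊕0⊕1⊕0⊕1 = 0
s2 (pos 2,3,6,7,10,11,14,15): 1⊕1⊕1⊕0⊕1⊕1⊕1⊕1 = 1
s4 (pos 4,5,6,7,12,13,14,15): 0⊕0⊕1⊕0⊕0⊕0⊕1⊕1 = 1
s8 (pos 8,9,10,11,12,13,14,15): 0⊕0⊕1⊕1⊕0⊕0⊕1⊕1 = 0
Syndrome s8…s1 = 0110 → error at position 6.
Flip position 6: 111001000110011 → 111000000110011

111000000110011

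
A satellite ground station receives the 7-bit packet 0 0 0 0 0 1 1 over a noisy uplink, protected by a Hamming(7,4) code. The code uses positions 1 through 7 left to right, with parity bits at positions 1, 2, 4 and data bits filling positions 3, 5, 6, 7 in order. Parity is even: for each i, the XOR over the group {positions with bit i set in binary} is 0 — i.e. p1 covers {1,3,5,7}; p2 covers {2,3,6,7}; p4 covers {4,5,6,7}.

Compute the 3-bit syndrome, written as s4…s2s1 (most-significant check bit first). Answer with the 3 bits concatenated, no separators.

s1 (pos 1,3,5,7): 0⊕0⊕0⊕1 = 1
s2 (pos 2,3,6,7): 0⊕0⊕1⊕1 = 0
s4 (pos 4,5,6,7): 0⊕0⊕1⊕1 = 0
Syndrome s4…s1 = 001 → error at position 1.

001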